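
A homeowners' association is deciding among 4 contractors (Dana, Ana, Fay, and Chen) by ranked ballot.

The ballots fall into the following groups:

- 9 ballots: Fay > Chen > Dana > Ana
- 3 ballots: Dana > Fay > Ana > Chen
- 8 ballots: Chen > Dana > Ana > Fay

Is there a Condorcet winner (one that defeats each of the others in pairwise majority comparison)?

Head-to-head results (20 voters total):
Dana vs Ana: Dana wins 20–0.
Dana vs Fay: Dana wins 11–9.
Dana vs Chen: Chen wins 17–3.
Ana vs Fay: Fay wins 12–8.
Ana vs Chen: Chen wins 17–3.
Fay vs Chen: Fay wins 12–8.
No candidate beats all others: Dana beats Fay beats Chen beats Dana, a majority cycle.

No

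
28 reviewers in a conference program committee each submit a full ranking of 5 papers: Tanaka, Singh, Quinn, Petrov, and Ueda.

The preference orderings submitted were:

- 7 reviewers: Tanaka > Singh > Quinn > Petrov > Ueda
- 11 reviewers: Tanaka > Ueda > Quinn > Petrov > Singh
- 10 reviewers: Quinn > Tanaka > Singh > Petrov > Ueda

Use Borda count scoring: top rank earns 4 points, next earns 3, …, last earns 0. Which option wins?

Borda scores:
  Tanaka: 7·4 + 11·4 + 10·3 = 102
  Singh: 7·3 + 11·0 + 10·2 = 41
  Quinn: 7·2 + 11·2 + 10·4 = 76
  Petrov: 7·1 + 11·1 + 10·1 = 28
  Ueda: 7·0 + 11·3 + 10·0 = 33
Tanaka has the highest total.

Tanaka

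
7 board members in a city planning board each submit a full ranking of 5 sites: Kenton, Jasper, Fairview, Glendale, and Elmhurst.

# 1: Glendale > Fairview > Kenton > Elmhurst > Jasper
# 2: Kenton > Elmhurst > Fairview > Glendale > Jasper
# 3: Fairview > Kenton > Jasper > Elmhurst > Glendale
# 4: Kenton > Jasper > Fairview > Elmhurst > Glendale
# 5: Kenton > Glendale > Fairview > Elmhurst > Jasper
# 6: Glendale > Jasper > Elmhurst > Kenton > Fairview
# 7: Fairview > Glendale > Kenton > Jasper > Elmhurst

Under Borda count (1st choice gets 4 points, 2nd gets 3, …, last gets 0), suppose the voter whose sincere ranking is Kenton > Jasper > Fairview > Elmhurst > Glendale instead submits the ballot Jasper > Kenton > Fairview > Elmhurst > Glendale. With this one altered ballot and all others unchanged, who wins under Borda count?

Borda totals with the altered ballot: Kenton 19, Jasper 10, Fairview 17, Glendale 15, Elmhurst 9.
The winner is unchanged: still Kenton.

Kenton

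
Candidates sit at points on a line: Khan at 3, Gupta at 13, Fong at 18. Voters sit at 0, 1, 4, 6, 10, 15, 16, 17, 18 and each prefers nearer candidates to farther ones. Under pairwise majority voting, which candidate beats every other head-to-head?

With single-peaked preferences on a line, the Condorcet winner is the candidate closest to the median voter.
The median voter (position 10) is closest to Gupta at 13.
Check: Gupta vs Khan — voters closer to Gupta: 5 of 9.

Gupta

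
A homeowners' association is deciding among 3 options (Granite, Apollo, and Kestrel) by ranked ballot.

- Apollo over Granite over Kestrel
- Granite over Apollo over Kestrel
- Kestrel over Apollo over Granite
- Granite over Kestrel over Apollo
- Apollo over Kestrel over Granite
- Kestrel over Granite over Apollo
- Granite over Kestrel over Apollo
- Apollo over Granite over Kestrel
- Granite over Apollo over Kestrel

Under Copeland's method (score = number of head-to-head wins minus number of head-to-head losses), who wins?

Pairwise results:
  Granite vs Apollo: Granite wins 5–4.
  Granite vs Kestrel: Granite wins 6–3.
  Apollo vs Kestrel: Apollo wins 5–4.
Copeland scores (wins − losses):
  Granite: 2 − 0 = 2
  Apollo: 1 − 1 = 0
  Kestrel: 0 − 2 = -2
Granite has the best Copeland score.

Granite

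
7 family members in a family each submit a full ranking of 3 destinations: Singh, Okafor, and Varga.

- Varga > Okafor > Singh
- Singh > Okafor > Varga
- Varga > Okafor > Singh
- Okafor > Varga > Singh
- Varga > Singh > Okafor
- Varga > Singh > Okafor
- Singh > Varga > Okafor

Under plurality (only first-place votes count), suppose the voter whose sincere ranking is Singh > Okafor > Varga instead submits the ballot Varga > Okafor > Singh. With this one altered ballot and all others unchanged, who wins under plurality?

Varga

First-place totals with the altered ballot: Singh 1, Okafor 1, Varga 5.
The winner is unchanged: still Varga.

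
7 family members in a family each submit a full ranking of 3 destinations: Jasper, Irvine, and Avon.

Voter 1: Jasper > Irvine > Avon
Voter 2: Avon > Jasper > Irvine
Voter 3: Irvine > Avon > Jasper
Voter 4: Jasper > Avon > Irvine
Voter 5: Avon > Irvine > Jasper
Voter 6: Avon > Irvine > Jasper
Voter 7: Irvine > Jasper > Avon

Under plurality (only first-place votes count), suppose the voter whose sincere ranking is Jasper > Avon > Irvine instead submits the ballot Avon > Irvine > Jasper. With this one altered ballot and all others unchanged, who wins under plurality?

Avon

First-place totals with the altered ballot: Jasper 1, Irvine 2, Avon 4.
The winner is unchanged: still Avon.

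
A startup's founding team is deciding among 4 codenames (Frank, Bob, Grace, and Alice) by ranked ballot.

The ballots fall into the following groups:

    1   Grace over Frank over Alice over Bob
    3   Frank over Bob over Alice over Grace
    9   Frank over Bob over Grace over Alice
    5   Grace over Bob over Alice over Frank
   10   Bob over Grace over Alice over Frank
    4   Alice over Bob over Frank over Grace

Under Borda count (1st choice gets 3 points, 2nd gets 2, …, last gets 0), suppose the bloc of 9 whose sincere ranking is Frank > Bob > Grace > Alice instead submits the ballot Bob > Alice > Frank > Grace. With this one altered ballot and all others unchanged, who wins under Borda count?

Bob

Borda totals with the altered ballot: Frank 24, Bob 81, Grace 38, Alice 49.
The winner is unchanged: still Bob.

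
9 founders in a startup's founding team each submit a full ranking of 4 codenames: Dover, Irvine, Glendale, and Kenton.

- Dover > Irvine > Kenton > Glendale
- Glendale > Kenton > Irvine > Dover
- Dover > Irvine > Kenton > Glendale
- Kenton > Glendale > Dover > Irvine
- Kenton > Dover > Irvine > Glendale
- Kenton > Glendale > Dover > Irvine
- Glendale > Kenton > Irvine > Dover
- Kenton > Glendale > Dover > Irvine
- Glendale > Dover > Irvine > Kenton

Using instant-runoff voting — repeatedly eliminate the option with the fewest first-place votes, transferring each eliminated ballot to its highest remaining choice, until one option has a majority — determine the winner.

Round 1: Kenton 4, Glendale 3, Dover 2, Irvine 0. Irvine has the fewest and is eliminated.
Round 2: Kenton 4, Glendale 3, Dover 2. Dover has the fewest and is eliminated.
Round 3: Kenton 6, Glendale 3. Kenton has a majority.

Kenton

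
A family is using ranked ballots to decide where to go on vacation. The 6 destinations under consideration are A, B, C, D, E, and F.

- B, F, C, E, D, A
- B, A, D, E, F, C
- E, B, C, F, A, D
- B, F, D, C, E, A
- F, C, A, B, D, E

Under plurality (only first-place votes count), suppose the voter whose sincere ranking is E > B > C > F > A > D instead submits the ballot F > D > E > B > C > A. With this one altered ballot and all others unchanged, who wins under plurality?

B

First-place totals with the altered ballot: A 0, B 3, C 0, D 0, E 0, F 2.
The winner is unchanged: still B.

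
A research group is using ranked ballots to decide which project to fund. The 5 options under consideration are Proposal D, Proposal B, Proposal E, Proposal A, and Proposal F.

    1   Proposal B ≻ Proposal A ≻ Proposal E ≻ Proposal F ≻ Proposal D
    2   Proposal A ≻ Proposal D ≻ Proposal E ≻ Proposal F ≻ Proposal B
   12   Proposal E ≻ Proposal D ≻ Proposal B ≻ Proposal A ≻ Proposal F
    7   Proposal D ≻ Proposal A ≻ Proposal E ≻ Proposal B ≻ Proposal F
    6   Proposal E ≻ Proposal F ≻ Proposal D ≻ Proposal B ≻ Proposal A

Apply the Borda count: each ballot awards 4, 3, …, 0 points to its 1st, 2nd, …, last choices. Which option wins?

Borda scores:
  Proposal D: 0 + 2·3 + 12·3 + 7·4 + 6·2 = 82
  Proposal B: 4 + 2·0 + 12·2 + 7·1 + 6·1 = 41
  Proposal E: 2 + 2·2 + 12·4 + 7·2 + 6·4 = 92
  Proposal A: 3 + 2·4 + 12·1 + 7·3 + 6·0 = 44
  Proposal F: 1 + 2·1 + 12·0 + 7·0 + 6·3 = 21
Proposal E has the highest total.

Proposal E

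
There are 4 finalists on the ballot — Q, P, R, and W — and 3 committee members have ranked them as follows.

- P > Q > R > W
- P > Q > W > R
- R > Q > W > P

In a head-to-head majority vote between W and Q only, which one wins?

Q

Ballots ranking W above Q: 0.
Ballots ranking Q above W: 3.
Q wins the head-to-head, 3–0.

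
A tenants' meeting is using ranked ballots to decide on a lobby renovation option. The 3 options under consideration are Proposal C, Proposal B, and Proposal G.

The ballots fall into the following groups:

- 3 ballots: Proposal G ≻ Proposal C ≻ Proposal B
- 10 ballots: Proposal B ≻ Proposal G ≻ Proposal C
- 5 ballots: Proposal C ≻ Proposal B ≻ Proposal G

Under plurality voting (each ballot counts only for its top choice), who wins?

First-place vote totals:
  Proposal C: 5
  Proposal B: 10
  Proposal G: 3
Proposal B has the most first-place votes.

Proposal B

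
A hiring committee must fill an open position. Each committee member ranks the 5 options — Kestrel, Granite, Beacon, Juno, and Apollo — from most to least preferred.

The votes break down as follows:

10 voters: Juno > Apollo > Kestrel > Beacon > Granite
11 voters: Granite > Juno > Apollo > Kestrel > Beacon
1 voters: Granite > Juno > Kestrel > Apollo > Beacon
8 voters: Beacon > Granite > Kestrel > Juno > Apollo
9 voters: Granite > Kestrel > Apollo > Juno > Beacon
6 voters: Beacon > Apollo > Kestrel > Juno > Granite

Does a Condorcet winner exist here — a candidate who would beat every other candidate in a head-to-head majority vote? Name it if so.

None — there is no Condorcet winner

Head-to-head results (45 voters total):
Kestrel vs Granite: Granite wins 29–16.
Kestrel vs Beacon: Kestrel wins 31–14.
Kestrel vs Juno: Kestrel wins 23–22.
Kestrel vs Apollo: Apollo wins 27–18.
Granite vs Beacon: Beacon wins 24–21.
Granite vs Juno: Granite wins 29–16.
Granite vs Apollo: Granite wins 29–16.
Beacon vs Juno: Juno wins 31–14.
Beacon vs Apollo: Apollo wins 31–14.
Juno vs Apollo: Juno wins 30–15.
No candidate beats all others: Kestrel beats Beacon beats Granite beats Kestrel, a majority cycle.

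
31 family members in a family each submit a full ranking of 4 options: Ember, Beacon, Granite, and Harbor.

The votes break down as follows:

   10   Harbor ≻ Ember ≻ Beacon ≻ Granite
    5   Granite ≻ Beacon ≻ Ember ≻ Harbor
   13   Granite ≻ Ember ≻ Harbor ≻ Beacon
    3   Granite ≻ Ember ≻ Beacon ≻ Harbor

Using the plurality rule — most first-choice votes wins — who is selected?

First-place vote totals:
  Ember: 0
  Beacon: 0
  Granite: 21
  Harbor: 10
Granite has the most first-place votes.

Granite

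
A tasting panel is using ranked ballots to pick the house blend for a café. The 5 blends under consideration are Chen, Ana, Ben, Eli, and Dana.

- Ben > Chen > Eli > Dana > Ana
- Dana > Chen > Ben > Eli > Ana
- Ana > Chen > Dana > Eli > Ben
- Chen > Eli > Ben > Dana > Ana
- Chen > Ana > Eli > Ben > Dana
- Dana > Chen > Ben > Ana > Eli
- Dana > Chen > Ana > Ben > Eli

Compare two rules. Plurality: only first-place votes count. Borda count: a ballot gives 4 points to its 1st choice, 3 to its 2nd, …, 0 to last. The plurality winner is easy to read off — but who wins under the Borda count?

Plurality first-place counts: Chen 2, Ana 1, Ben 1, Eli 0, Dana 3 → Dana.
Borda totals: Chen 23, Ana 10, Ben 12, Eli 9, Dana 16 → Chen.

Chen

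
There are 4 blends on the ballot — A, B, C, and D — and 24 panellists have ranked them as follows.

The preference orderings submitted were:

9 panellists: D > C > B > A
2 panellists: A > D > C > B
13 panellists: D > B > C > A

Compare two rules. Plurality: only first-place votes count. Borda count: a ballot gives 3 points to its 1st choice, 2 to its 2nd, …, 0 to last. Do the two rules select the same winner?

Yes

Plurality first-place counts: A 2, B 0, C 0, D 22 → D.
Borda totals: A 6, B 35, C 33, D 70 → D.
The two rules agree on D.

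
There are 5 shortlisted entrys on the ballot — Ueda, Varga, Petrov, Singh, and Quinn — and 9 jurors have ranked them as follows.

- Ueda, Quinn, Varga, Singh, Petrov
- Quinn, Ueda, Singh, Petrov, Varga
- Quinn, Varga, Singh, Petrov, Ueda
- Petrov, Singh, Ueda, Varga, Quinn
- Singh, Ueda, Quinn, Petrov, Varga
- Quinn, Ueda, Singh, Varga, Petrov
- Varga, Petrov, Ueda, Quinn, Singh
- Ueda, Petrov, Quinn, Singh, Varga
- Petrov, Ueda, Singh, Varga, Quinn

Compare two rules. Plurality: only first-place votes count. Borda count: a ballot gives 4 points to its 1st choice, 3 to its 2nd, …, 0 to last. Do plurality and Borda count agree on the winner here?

No

Plurality first-place counts: Ueda 2, Varga 1, Petrov 2, Singh 1, Quinn 3 → Quinn.
Borda totals: Ueda 24, Varga 12, Petrov 17, Singh 17, Quinn 20 → Ueda.
The two rules disagree: plurality picks Quinn, Borda picks Ueda.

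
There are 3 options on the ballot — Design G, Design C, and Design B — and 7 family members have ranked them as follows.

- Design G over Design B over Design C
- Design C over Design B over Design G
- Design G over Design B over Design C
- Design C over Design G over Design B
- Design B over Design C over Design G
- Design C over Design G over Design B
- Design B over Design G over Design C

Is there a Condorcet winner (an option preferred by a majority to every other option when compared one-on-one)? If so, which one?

Head-to-head results (7 voters total):
Design G vs Design C: Design C wins 4–3.
Design G vs Design B: Design G wins 4–3.
Design C vs Design B: Design B wins 4–3.
No candidate beats all others: Design G beats Design B beats Design C beats Design G, a majority cycle.

None — there is no Condorcet winner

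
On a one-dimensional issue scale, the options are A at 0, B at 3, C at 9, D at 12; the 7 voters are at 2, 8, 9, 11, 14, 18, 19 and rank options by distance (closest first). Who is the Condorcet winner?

D

With single-peaked preferences on a line, the Condorcet winner is the candidate closest to the median voter.
The median voter (position 11) is closest to D at 12.
Check: D vs C — voters closer to D: 4 of 7.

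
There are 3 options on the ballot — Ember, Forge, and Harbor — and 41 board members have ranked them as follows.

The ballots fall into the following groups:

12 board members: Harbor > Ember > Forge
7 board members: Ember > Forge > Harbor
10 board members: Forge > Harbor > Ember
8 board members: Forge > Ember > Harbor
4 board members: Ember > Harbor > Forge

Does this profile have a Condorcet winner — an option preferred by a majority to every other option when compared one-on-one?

No

Head-to-head results (41 voters total):
Ember vs Forge: Ember wins 23–18.
Ember vs Harbor: Harbor wins 22–19.
Forge vs Harbor: Forge wins 25–16.
No candidate beats all others: Ember beats Forge beats Harbor beats Ember, a majority cycle.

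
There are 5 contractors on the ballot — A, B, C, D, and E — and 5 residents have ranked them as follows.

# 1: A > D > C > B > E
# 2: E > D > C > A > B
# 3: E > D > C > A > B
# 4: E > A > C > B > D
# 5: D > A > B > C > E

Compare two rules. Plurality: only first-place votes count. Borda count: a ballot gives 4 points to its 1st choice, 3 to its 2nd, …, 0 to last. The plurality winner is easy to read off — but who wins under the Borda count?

D

Plurality first-place counts: A 1, B 0, C 0, D 1, E 3 → E.
Borda totals: A 12, B 4, C 9, D 13, E 12 → D.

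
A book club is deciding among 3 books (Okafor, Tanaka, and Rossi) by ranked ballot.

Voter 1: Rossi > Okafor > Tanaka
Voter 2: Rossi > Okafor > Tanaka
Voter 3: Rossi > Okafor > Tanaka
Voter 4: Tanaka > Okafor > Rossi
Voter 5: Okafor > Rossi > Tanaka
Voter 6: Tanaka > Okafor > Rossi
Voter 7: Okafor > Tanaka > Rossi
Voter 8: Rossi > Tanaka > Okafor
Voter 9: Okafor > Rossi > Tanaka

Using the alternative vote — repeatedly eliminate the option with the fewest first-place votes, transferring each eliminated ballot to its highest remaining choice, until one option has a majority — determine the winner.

Round 1: Rossi 4, Okafor 3, Tanaka 2. Tanaka has the fewest and is eliminated.
Round 2: Okafor 5, Rossi 4. Okafor has a majority.

Okafor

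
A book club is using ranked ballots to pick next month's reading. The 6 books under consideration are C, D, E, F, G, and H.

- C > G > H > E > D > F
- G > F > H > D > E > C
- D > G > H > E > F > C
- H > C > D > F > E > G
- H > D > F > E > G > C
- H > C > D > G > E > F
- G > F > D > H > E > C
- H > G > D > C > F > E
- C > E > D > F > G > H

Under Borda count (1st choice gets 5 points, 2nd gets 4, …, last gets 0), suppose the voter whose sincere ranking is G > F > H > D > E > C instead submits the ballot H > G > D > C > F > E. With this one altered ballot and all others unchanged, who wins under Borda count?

H

Borda totals with the altered ballot: C 22, D 28, E 13, F 14, G 25, H 33.
The winner is unchanged: still H.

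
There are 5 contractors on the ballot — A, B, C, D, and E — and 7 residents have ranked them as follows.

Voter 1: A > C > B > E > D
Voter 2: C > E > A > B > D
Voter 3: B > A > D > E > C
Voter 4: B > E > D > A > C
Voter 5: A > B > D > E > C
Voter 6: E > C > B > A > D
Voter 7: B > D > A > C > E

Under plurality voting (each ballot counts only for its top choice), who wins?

First-place vote totals:
  A: 2
  B: 3
  C: 1
  D: 0
  E: 1
B has the most first-place votes.

B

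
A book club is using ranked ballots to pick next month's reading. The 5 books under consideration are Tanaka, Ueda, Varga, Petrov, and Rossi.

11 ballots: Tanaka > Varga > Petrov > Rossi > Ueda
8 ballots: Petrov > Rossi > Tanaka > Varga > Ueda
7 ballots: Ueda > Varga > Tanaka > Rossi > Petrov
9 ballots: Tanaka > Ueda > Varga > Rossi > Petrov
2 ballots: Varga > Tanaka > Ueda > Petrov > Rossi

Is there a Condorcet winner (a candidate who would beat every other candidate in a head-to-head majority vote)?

Head-to-head results (37 voters total):
Tanaka vs Ueda: Tanaka wins 30–7.
Tanaka vs Varga: Tanaka wins 28–9.
Tanaka vs Petrov: Tanaka wins 29–8.
Tanaka vs Rossi: Tanaka wins 29–8.
Ueda vs Varga: Varga wins 21–16.
Ueda vs Petrov: Petrov wins 19–18.
Ueda vs Rossi: Rossi wins 19–18.
Varga vs Petrov: Varga wins 29–8.
Varga vs Rossi: Varga wins 29–8.
Petrov vs Rossi: Petrov wins 21–16.
Tanaka beats each rival — Ueda (30–7), Varga (28–9), Petrov (29–8), Rossi (29–8) — so Tanaka is the Condorcet winner.

Yes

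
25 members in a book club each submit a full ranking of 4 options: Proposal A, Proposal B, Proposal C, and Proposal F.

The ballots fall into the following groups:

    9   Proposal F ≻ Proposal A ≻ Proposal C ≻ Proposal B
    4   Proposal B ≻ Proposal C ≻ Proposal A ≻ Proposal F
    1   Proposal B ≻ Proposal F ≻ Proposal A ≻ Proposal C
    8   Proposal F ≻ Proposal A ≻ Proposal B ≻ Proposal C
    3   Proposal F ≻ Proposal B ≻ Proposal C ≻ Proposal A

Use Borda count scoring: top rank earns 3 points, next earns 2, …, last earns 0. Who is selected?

Borda scores:
  Proposal A: 9·2 + 4·1 + 1 + 8·2 + 3·0 = 39
  Proposal B: 9·0 + 4·3 + 3 + 8·1 + 3·2 = 29
  Proposal C: 9·1 + 4·2 + 0 + 8·0 + 3·1 = 20
  Proposal F: 9·3 + 4·0 + 2 + 8·3 + 3·3 = 62
Proposal F has the highest total.

Proposal F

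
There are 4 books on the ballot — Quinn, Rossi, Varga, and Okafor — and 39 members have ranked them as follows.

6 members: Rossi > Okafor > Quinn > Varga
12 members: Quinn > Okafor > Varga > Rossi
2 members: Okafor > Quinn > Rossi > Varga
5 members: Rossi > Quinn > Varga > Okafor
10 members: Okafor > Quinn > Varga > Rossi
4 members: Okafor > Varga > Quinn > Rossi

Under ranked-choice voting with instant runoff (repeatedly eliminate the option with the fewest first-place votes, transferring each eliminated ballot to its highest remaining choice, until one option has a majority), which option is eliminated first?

Varga

Round 1: Okafor 16, Quinn 12, Rossi 11, Varga 0. Varga has the fewest and is eliminated.
Round 2: Okafor 16, Quinn 12, Rossi 11. Rossi has the fewest and is eliminated.
Round 3: Okafor 22, Quinn 17. Okafor has a majority.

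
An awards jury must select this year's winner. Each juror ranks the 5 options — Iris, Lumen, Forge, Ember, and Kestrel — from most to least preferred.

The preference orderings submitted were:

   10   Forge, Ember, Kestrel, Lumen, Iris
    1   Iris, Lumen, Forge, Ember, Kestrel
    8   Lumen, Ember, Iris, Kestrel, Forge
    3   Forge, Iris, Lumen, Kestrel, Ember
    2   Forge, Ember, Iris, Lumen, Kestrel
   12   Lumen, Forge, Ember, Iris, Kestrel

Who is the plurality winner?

First-place vote totals:
  Iris: 1
  Lumen: 20
  Forge: 15
  Ember: 0
  Kestrel: 0
Lumen has the most first-place votes.

Lumen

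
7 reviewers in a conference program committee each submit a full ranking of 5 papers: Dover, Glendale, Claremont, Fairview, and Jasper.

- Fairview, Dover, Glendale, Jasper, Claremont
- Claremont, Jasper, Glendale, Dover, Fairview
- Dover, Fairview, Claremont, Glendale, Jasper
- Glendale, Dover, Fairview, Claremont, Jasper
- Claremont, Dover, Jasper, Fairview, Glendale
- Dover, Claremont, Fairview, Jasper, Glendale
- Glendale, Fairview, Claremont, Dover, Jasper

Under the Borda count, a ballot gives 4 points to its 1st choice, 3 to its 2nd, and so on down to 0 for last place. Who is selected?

Borda scores:
  Dover: 3 + 1 + 4 + 3 + 3 + 4 + 1 = 19
  Glendale: 2 + 2 + 1 + 4 + 0 + 0 + 4 = 13
  Claremont: 0 + 4 + 2 + 1 + 4 + 3 + 2 = 16
  Fairview: 4 + 0 + 3 + 2 + 1 + 2 + 3 = 15
  Jasper: 1 + 3 + 0 + 0 + 2 + 1 + 0 = 7
Dover has the highest total.

Dover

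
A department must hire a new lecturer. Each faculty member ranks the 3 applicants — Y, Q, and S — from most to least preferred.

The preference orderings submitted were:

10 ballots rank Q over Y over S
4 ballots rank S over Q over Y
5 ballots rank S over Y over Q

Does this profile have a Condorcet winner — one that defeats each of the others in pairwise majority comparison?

Head-to-head results (19 voters total):
Y vs Q: Q wins 14–5.
Y vs S: Y wins 10–9.
Q vs S: Q wins 10–9.
Q beats each rival — Y (14–5), S (10–9) — so Q is the Condorcet winner.

Yes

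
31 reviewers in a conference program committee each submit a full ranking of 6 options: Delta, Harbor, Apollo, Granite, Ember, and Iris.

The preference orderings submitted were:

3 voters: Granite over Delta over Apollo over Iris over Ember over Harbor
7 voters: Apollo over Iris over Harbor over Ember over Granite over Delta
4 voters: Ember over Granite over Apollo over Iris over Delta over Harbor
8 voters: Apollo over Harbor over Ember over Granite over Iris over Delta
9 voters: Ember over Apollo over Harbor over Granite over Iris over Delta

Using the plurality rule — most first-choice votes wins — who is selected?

First-place vote totals:
  Delta: 0
  Harbor: 0
  Apollo: 15
  Granite: 3
  Ember: 13
  Iris: 0
Apollo has the most first-place votes.

Apollo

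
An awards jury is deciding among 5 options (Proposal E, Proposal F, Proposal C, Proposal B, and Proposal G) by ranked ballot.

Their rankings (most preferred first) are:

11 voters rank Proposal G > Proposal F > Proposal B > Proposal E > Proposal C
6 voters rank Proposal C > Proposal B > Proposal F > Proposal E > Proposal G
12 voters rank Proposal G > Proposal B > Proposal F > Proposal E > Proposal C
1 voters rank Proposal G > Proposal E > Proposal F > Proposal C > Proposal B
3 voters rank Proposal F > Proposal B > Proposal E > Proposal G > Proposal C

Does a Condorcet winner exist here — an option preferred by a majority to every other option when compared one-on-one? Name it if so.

Head-to-head results (33 voters total):
Proposal E vs Proposal F: Proposal F wins 32–1.
Proposal E vs Proposal C: Proposal E wins 27–6.
Proposal E vs Proposal B: Proposal B wins 32–1.
Proposal E vs Proposal G: Proposal G wins 24–9.
Proposal F vs Proposal C: Proposal F wins 27–6.
Proposal F vs Proposal B: Proposal B wins 18–15.
Proposal F vs Proposal G: Proposal G wins 24–9.
Proposal C vs Proposal B: Proposal B wins 26–7.
Proposal C vs Proposal G: Proposal G wins 27–6.
Proposal B vs Proposal G: Proposal G wins 24–9.
Proposal G beats each rival — Proposal E (24–9), Proposal F (24–9), Proposal C (27–6), Proposal B (24–9) — so Proposal G is the Condorcet winner.

Proposal G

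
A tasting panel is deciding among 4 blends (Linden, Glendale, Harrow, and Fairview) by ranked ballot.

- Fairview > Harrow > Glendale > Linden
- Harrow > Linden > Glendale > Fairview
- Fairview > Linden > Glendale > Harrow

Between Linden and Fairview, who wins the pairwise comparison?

Fairview

Ballots ranking Linden above Fairview: 1.
Ballots ranking Fairview above Linden: 2.
Fairview wins the head-to-head, 2–1.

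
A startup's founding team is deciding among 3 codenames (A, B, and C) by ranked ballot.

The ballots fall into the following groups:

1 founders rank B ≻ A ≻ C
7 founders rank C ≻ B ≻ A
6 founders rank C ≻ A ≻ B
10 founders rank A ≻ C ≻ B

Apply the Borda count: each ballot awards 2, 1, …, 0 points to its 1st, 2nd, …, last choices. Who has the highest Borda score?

C

Borda scores:
  A: 1 + 7·0 + 6·1 + 10·2 = 27
  B: 2 + 7·1 + 6·0 + 10·0 = 9
  C: 0 + 7·2 + 6·2 + 10·1 = 36
C has the highest total.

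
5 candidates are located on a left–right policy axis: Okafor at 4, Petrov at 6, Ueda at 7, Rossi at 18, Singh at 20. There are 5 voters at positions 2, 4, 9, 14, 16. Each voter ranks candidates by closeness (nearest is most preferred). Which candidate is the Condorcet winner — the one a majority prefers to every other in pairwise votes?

Ueda

With single-peaked preferences on a line, the Condorcet winner is the candidate closest to the median voter.
The median voter (position 9) is closest to Ueda at 7.
Check: Ueda vs Petrov — voters closer to Ueda: 3 of 5.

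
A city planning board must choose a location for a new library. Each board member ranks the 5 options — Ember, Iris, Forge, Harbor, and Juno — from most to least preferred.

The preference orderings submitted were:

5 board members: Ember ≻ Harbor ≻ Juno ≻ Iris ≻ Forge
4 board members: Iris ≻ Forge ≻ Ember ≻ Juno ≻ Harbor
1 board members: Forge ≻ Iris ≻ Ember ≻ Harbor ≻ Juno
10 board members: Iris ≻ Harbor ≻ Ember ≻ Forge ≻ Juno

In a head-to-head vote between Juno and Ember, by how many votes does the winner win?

20

Ballots ranking Juno above Ember: 0.
Ballots ranking Ember above Juno: 5+4+1+10 = 20.
Ember wins 20–0, a margin of 20.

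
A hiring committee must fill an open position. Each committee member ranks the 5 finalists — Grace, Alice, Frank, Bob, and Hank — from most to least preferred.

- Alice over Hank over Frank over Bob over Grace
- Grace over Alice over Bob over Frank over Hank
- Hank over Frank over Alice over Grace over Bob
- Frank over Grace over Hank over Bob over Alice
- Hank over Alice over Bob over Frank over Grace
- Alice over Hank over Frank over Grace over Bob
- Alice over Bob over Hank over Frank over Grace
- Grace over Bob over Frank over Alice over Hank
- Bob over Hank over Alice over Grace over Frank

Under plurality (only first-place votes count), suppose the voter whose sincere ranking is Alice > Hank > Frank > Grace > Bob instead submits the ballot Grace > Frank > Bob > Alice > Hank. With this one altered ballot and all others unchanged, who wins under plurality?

Grace

First-place totals with the altered ballot: Grace 3, Alice 2, Frank 1, Bob 1, Hank 2.
The switch changes the winner from Alice to Grace.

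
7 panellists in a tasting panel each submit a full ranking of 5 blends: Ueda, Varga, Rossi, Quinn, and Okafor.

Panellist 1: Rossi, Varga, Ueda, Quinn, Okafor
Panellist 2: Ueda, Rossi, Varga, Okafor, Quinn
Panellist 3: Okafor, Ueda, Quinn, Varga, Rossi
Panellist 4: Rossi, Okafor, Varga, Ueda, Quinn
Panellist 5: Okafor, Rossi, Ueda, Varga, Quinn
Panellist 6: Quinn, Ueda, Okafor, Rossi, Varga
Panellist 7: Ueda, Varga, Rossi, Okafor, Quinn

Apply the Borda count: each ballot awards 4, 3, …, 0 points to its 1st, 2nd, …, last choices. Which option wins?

Borda scores:
  Ueda: 2 + 4 + 3 + 1 + 2 + 3 + 4 = 19
  Varga: 3 + 2 + 1 + 2 + 1 + 0 + 3 = 12
  Rossi: 4 + 3 + 0 + 4 + 3 + 1 + 2 = 17
  Quinn: 1 + 0 + 2 + 0 + 0 + 4 + 0 = 7
  Okafor: 0 + 1 + 4 + 3 + 4 + 2 + 1 = 15
Ueda has the highest total.

Ueda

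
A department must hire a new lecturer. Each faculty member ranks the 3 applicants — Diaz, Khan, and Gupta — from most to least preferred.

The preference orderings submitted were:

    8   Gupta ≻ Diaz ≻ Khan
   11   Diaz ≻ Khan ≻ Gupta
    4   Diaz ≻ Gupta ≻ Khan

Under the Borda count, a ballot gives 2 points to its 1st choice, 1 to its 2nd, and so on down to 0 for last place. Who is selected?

Diaz

Borda scores:
  Diaz: 8·1 + 11·2 + 4·2 = 38
  Khan: 8·0 + 11·1 + 4·0 = 11
  Gupta: 8·2 + 11·0 + 4·1 = 20
Diaz has the highest total.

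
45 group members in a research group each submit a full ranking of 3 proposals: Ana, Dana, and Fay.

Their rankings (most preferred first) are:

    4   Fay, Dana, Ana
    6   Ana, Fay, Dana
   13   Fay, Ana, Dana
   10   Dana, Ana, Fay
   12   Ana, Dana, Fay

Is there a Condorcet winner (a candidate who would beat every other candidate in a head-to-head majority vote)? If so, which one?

Head-to-head results (45 voters total):
Ana vs Dana: Ana wins 31–14.
Ana vs Fay: Ana wins 28–17.
Dana vs Fay: Fay wins 23–22.
Ana beats each rival — Dana (31–14), Fay (28–17) — so Ana is the Condorcet winner.

Ana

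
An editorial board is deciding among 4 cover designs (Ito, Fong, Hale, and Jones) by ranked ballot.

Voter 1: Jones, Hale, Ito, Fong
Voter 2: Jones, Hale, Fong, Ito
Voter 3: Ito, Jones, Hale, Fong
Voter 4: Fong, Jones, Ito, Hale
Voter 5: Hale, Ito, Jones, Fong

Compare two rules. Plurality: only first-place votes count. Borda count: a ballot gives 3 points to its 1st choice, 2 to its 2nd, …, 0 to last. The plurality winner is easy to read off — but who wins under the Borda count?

Plurality first-place counts: Ito 1, Fong 1, Hale 1, Jones 2 → Jones.
Borda totals: Ito 7, Fong 4, Hale 8, Jones 11 → Jones.

Jones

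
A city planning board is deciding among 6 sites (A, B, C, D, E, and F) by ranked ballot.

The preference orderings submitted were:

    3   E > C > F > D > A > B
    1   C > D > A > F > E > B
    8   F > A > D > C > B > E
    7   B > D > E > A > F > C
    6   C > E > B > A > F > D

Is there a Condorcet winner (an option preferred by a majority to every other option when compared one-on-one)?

No

Head-to-head results (25 voters total):
A vs B: B wins 13–12.
A vs C: A wins 15–10.
A vs D: A wins 14–11.
A vs E: E wins 16–9.
A vs F: A wins 14–11.
B vs C: C wins 18–7.
B vs D: B wins 13–12.
B vs E: B wins 15–10.
B vs F: B wins 13–12.
C vs D: D wins 15–10.
C vs E: C wins 15–10.
C vs F: F wins 15–10.
D vs E: D wins 16–9.
D vs F: F wins 17–8.
E vs F: E wins 16–9.
No candidate beats all others: A beats C beats B beats A, a majority cycle.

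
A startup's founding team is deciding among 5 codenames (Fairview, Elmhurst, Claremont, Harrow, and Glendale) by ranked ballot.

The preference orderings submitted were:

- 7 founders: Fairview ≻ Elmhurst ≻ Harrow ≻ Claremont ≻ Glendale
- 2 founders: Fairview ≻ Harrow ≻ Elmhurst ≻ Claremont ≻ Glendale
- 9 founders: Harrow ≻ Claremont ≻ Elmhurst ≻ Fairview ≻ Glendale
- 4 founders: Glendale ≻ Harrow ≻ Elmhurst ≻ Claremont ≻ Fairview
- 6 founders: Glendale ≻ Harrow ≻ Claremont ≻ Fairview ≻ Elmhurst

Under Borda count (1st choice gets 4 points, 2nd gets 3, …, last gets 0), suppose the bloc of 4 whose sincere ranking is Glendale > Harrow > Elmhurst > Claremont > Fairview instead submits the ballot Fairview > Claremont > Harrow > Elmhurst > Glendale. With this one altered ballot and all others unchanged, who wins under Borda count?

Borda totals with the altered ballot: Fairview 67, Elmhurst 47, Claremont 60, Harrow 82, Glendale 24.
The winner is unchanged: still Harrow.

Harrow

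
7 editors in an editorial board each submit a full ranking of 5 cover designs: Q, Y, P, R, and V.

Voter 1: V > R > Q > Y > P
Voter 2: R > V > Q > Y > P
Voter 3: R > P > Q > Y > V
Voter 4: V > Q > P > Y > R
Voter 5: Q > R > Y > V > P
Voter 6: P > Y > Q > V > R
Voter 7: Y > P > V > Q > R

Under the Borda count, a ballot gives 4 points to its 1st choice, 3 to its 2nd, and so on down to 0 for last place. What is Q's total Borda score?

Borda scores:
  Q: 2 + 2 + 2 + 3 + 4 + 2 + 1 = 16
  Y: 1 + 1 + 1 + 1 + 2 + 3 + 4 = 13
  P: 0 + 0 + 3 + 2 + 0 + 4 + 3 = 12
  R: 3 + 4 + 4 + 0 + 3 + 0 + 0 = 14
  V: 4 + 3 + 0 + 4 + 1 + 1 + 2 = 15

16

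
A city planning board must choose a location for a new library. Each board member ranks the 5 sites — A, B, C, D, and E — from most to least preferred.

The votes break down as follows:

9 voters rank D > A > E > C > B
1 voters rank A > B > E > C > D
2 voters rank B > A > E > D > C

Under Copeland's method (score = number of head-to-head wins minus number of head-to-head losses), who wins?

D

Pairwise results:
  A vs B: A wins 10–2.
  A vs C: A wins 12–0.
  A vs D: D wins 9–3.
  A vs E: A wins 12–0.
  B vs C: C wins 9–3.
  B vs D: D wins 9–3.
  B vs E: E wins 9–3.
  C vs D: D wins 11–1.
  C vs E: E wins 12–0.
  D vs E: D wins 9–3.
Copeland scores (wins − losses):
  A: 3 − 1 = 2
  B: 0 − 4 = -4
  C: 1 − 3 = -2
  D: 4 − 0 = 4
  E: 2 − 2 = 0
D has the best Copeland score.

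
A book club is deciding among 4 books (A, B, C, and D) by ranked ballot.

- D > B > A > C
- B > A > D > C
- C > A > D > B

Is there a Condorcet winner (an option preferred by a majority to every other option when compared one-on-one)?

Head-to-head results (3 voters total):
A vs B: B wins 2–1.
A vs C: A wins 2–1.
A vs D: A wins 2–1.
B vs C: B wins 2–1.
B vs D: D wins 2–1.
C vs D: D wins 2–1.
No candidate beats all others: A beats D beats B beats A, a majority cycle.

No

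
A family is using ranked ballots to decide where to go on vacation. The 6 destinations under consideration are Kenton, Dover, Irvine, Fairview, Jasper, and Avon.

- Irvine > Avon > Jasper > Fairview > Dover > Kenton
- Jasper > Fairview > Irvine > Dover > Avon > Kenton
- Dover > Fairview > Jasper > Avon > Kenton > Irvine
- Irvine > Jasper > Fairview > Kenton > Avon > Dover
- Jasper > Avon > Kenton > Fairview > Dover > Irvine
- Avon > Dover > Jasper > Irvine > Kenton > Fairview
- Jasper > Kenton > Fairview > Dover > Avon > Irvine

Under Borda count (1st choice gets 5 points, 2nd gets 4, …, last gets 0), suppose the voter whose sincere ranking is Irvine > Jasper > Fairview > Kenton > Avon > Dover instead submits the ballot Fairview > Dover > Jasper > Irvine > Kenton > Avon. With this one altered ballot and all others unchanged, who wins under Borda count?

Borda totals with the altered ballot: Kenton 10, Dover 19, Irvine 12, Fairview 20, Jasper 27, Avon 17.
The winner is unchanged: still Jasper.

Jasper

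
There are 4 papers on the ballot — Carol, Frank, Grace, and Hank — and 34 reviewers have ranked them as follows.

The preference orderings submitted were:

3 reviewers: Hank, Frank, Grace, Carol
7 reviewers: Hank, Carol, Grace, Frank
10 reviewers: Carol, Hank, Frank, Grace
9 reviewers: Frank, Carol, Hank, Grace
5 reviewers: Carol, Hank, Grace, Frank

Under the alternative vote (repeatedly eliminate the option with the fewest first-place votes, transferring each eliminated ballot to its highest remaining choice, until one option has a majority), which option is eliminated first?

Round 1: Carol 15, Hank 10, Frank 9, Grace 0. Grace has the fewest and is eliminated.
Round 2: Carol 15, Hank 10, Frank 9. Frank has the fewest and is eliminated.
Round 3: Carol 24, Hank 10. Carol has a majority.

Grace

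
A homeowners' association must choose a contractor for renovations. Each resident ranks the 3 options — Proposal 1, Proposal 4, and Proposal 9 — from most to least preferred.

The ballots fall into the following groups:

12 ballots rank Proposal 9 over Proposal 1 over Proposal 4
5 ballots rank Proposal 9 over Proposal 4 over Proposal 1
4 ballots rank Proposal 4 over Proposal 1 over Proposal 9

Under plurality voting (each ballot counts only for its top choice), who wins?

First-place vote totals:
  Proposal 1: 0
  Proposal 4: 4
  Proposal 9: 17
Proposal 9 has the most first-place votes.

Proposal 9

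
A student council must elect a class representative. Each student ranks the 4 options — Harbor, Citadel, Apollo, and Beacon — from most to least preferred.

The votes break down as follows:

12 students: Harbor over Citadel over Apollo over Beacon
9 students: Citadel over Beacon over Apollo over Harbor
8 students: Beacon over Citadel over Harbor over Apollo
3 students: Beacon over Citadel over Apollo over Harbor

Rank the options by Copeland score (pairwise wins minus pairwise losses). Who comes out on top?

Citadel

Pairwise results:
  Harbor vs Citadel: Citadel wins 20–12.
  Harbor vs Apollo: Harbor wins 20–12.
  Harbor vs Beacon: Beacon wins 20–12.
  Citadel vs Apollo: Citadel wins 32–0.
  Citadel vs Beacon: Citadel wins 21–11.
  Apollo vs Beacon: Beacon wins 20–12.
Copeland scores (wins − losses):
  Harbor: 1 − 2 = -1
  Citadel: 3 − 0 = 3
  Apollo: 0 − 3 = -3
  Beacon: 2 − 1 = 1
Citadel has the best Copeland score.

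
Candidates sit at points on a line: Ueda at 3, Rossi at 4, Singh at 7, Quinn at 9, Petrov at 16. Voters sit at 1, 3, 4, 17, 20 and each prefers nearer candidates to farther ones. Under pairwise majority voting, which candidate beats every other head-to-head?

With single-peaked preferences on a line, the Condorcet winner is the candidate closest to the median voter.
The median voter (position 4) is closest to Rossi at 4.
Check: Rossi vs Ueda — voters closer to Rossi: 3 of 5.

Rossi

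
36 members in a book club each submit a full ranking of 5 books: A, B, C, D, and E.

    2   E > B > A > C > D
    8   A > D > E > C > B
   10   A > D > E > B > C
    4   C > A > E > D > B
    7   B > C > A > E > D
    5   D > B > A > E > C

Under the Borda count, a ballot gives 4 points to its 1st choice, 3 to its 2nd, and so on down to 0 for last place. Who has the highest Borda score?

A

Borda scores:
  A: 2·2 + 8·4 + 10·4 + 4·3 + 7·2 + 5·2 = 112
  B: 2·3 + 8·0 + 10·1 + 4·0 + 7·4 + 5·3 = 59
  C: 2·1 + 8·1 + 10·0 + 4·4 + 7·3 + 5·0 = 47
  D: 2·0 + 8·3 + 10·3 + 4·1 + 7·0 + 5·4 = 78
  E: 2·4 + 8·2 + 10·2 + 4·2 + 7·1 + 5·1 = 64
A has the highest total.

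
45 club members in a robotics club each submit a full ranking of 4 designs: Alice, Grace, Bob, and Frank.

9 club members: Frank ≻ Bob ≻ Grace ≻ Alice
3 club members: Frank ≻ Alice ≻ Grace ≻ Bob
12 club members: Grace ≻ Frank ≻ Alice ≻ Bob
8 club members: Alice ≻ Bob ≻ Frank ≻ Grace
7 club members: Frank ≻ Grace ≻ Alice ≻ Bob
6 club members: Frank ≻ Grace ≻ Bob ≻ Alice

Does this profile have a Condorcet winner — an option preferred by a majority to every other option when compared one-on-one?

Yes

Head-to-head results (45 voters total):
Alice vs Grace: Grace wins 34–11.
Alice vs Bob: Alice wins 30–15.
Alice vs Frank: Frank wins 37–8.
Grace vs Bob: Grace wins 28–17.
Grace vs Frank: Frank wins 33–12.
Bob vs Frank: Frank wins 37–8.
Frank beats each rival — Alice (37–8), Grace (33–12), Bob (37–8) — so Frank is the Condorcet winner.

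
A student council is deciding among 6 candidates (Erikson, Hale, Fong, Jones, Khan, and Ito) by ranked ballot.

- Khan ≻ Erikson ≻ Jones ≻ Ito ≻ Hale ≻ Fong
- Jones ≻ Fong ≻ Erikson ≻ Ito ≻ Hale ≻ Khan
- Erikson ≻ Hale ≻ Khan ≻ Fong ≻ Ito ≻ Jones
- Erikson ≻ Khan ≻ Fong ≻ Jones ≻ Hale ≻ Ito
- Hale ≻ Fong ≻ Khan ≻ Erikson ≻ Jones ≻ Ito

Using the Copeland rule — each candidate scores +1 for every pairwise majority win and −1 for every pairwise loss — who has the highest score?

Pairwise results:
  Erikson vs Hale: Erikson wins 4–1.
  Erikson vs Fong: Erikson wins 3–2.
  Erikson vs Jones: Erikson wins 4–1.
  Erikson vs Khan: Erikson wins 3–2.
  Erikson vs Ito: Erikson wins 5–0.
  Hale vs Fong: Hale wins 3–2.
  Hale vs Jones: Jones wins 3–2.
  Hale vs Khan: Hale wins 3–2.
  Hale vs Ito: Hale wins 3–2.
  Fong vs Jones: Fong wins 3–2.
  Fong vs Khan: Khan wins 3–2.
  Fong vs Ito: Fong wins 4–1.
  Jones vs Khan: Khan wins 4–1.
  Jones vs Ito: Jones wins 4–1.
  Khan vs Ito: Khan wins 4–1.
Copeland scores (wins − losses):
  Erikson: 5 − 0 = 5
  Hale: 3 − 2 = 1
  Fong: 2 − 3 = -1
  Jones: 2 − 3 = -1
  Khan: 3 − 2 = 1
  Ito: 0 − 5 = -5
Erikson has the best Copeland score.

Erikson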